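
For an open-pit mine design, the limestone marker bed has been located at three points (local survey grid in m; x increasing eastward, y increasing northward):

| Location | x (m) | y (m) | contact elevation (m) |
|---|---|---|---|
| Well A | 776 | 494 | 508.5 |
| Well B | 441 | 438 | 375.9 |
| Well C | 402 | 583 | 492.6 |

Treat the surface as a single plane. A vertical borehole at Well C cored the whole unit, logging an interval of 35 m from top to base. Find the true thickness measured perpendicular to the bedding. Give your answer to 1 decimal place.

25.9 m

Let the plane be z = a·x + b·y + c.
Well B−Well A: −335a − 56b = −132.6;  Well C−Well A: −374a + 89b = −15.9.
Solving gives a = 0.25004, b = 0.87208.
|∇z| = √(a²+b²) = 0.90722, so dip δ = arctan(0.90722) = 42.21°.
True thickness = vertical thickness × cos δ = 35 × cos 42.21° = 25.9 m.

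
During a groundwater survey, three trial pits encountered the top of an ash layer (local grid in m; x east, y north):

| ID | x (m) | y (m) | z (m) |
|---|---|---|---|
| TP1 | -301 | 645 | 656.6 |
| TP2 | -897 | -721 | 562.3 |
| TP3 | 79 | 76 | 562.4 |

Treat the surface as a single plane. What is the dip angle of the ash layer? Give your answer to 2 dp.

7.87°

Let the plane be z = a·x + b·y + c.
TP2−TP1: −596a − 1366b = −94.3;  TP3−TP1: 380a − 569b = −94.2.
Solving gives a = −0.08742, b = 0.10717.
Gradient magnitude |∇z| = √(a² + b²) = √(0.00764 + 0.01149) = 0.13830.
True dip = arctan(0.13830) = 7.87°, dipping toward SE (azimuth ≈ 141°).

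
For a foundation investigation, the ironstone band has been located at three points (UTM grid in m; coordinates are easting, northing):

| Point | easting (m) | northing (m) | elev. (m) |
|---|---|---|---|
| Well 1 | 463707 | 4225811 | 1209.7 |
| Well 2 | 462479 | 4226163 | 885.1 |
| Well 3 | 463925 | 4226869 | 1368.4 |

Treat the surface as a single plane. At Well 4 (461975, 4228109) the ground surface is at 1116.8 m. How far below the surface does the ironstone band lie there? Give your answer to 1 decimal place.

Let the plane be z = a·easting + b·northing + c.
Well 2−Well 1: −1228a + 352b = −324.6;  Well 3−Well 1: 218a + 1058b = 158.7.
Solving gives a = 0.290189540, b = 0.090206692.
Then c = 1209.7 − a·463707 − b·4225811 = −514549.65.
At (461975, 4228109): z_contact = 134060.31 + 381403.73 − 514549.65 = 914.39 m.
Depth below ground = 1116.8 − 914.39 = 202.4 m.

202.4 m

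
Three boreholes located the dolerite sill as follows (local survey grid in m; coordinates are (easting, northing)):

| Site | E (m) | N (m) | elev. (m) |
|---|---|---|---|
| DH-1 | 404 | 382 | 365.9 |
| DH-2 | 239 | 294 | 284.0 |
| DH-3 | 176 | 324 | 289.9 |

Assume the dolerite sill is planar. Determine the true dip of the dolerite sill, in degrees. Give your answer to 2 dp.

Two edge vectors: DH-1→DH-2 = (-165, -88, -81.9), DH-1→DH-3 = (-228, -58, -76).
Normal n = (DH-1→DH-2) × (DH-1→DH-3) = (1937.8, 6133.2, -10494).
So ∂z/∂E = −n_x/n_z = 0.18466 and ∂z/∂N = −n_y/n_z = 0.58445.
Gradient magnitude |∇z| = √(a² + b²) = √(0.03410 + 0.34158) = 0.61293.
True dip = arctan(0.61293) = 31.51°, dipping toward SSW (azimuth ≈ 198°).

31.51°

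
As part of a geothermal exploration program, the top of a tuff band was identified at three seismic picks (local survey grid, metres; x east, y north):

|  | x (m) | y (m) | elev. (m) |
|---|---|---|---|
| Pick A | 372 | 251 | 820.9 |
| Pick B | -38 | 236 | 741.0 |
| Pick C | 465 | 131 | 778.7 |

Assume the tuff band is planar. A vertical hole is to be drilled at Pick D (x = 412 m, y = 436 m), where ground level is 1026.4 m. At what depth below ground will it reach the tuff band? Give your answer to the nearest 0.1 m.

Let the plane be z = a·x + b·y + c.
Pick B−Pick A: −410a − 15b = −79.9;  Pick C−Pick A: 93a − 120b = −42.2.
Solving gives a = 0.17699, b = 0.48884.
Then c = 820.9 − a·372 − b·251 = 632.36.
At (412, 436): z_contact = 72.92 + 213.13 + 632.36 = 918.41 m.
Depth below ground = 1026.4 − 918.41 = 108.0 m.

108.0 m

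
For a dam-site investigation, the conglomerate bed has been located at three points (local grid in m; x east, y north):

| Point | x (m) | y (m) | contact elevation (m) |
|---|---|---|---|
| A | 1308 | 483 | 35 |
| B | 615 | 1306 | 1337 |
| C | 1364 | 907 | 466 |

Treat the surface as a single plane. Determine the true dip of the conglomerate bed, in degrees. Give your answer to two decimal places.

Two edge vectors: A→B = (-693, 823, 1302), A→C = (56, 424, 431).
Normal n = (A→B) × (A→C) = (-197335, 371595, -339920).
So ∂z/∂x = −n_x/n_z = −0.58053 and ∂z/∂y = −n_y/n_z = 1.09318.
Gradient magnitude |∇z| = √(a² + b²) = √(0.33702 + 1.19505) = 1.23777.
True dip = arctan(1.23777) = 51.07°, dipping toward SSE (azimuth ≈ 152°).

51.07°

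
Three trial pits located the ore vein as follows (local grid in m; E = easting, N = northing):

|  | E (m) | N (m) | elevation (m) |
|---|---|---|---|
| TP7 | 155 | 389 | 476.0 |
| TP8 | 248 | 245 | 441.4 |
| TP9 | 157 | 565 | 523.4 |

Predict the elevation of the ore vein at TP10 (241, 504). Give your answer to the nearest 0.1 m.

510.7 m

Let the plane be z = a·E + b·N + c.
TP8−TP7: 93a − 144b = −34.6;  TP9−TP7: 2a + 176b = 47.4.
Solving gives a = 0.04419, b = 0.26882.
Then c = 476 − a·155 − b·389 = 364.58.
At (241, 504): z = 10.6 + 135.5 + 364.58 = 510.7 m.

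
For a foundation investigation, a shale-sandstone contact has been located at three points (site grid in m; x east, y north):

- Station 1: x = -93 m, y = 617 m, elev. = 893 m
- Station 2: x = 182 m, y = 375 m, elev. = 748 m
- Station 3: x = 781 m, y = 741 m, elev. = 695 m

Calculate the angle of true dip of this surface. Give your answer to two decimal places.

Two edge vectors: Station 1→Station 2 = (275, -242, -145), Station 1→Station 3 = (874, 124, -198).
Normal n = (Station 1→Station 2) × (Station 1→Station 3) = (65896, -72280, 245608).
So ∂z/∂x = −n_x/n_z = −0.26830 and ∂z/∂y = −n_y/n_z = 0.29429.
Gradient magnitude |∇z| = √(a² + b²) = √(0.07198 + 0.08661) = 0.39823.
True dip = arctan(0.39823) = 21.71°, dipping toward SE (azimuth ≈ 138°).

21.71°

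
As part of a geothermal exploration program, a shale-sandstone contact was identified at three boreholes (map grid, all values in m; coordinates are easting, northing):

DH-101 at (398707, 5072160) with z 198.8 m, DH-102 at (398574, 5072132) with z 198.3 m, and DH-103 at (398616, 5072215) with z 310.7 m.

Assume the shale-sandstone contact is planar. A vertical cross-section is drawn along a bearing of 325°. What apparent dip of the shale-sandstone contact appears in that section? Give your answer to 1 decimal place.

54.9°

Two edge vectors: DH-101→DH-102 = (-133, -28, -0.5), DH-101→DH-103 = (-91, 55, 111.9).
Normal n = (DH-101→DH-102) × (DH-101→DH-103) = (-3105.7, 14928.2, -9863).
So ∂z/∂easting = −n_x/n_z = −0.31488 and ∂z/∂northing = −n_y/n_z = 1.51356.
Unit vector along 325° is (sin 325°, cos 325°) = (-0.5736, 0.8192).
Slope in that direction = a·(-0.5736) + b·(0.8192) = 1.42044.
Apparent dip = arctan|1.42044| = 54.9° (true dip is 57.1°, so apparent ≤ true as expected).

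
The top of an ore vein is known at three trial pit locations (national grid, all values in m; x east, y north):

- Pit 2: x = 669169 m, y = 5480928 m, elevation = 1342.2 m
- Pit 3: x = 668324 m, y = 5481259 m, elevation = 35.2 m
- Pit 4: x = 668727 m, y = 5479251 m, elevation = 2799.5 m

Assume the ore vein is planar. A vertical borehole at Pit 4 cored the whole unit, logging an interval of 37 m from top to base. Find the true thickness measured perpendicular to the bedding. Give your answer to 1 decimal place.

Two edge vectors: Pit 2→Pit 3 = (-845, 331, -1307), Pit 2→Pit 4 = (-442, -1677, 1457.3).
Normal n = (Pit 2→Pit 3) × (Pit 2→Pit 4) = (-1709472.7, 1809112.5, 1563367).
So ∂z/∂x = −n_x/n_z = 1.09346 and ∂z/∂y = −n_y/n_z = −1.15719.
|∇z| = √(a²+b²) = 1.59208, so dip δ = arctan(1.59208) = 57.87°.
True thickness = vertical thickness × cos δ = 37 × cos 57.87° = 19.7 m.

19.7 m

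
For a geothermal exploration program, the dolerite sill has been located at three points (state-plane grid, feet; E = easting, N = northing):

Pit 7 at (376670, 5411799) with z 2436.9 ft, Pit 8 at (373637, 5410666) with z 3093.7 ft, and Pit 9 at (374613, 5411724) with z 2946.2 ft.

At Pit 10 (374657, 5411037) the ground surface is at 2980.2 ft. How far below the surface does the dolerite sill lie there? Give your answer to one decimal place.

108.3 ft

Two edge vectors: Pit 7→Pit 8 = (-3033, -1133, 656.8), Pit 7→Pit 9 = (-2057, -75, 509.3).
Normal n = (Pit 7→Pit 8) × (Pit 7→Pit 9) = (-527776.9, 193669.3, -2103106).
So ∂z/∂E = −n_x/n_z = −0.250951165 and ∂z/∂N = −n_y/n_z = 0.092087275.
Intercept c from Pit 7: 2436.9 + 94525.78 − 498357.82 = −401395.15.
At (374657, 5411037): z_contact = −94020.61 + 498287.65 − 401395.15 = 2871.89 ft.
Depth below ground = 2980.2 − 2871.89 = 108.3 ft.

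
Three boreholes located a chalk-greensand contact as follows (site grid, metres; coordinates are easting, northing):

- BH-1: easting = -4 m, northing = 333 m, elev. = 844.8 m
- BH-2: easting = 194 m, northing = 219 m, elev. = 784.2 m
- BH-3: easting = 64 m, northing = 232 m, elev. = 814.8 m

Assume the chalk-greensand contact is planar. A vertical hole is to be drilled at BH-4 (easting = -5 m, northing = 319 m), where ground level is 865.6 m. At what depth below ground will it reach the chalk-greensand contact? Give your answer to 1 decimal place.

22.7 m

Let the plane be z = a·easting + b·northing + c.
BH-2−BH-1: 198a − 114b = −60.6;  BH-3−BH-1: 68a − 101b = −30.
Solving gives a = −0.22053, b = 0.14855.
Then c = 844.8 − a·-4 − b·333 = 794.45.
At (-5, 319): z_contact = 1.10 + 47.39 + 794.45 = 842.94 m.
Depth below ground = 865.6 − 842.94 = 22.7 m.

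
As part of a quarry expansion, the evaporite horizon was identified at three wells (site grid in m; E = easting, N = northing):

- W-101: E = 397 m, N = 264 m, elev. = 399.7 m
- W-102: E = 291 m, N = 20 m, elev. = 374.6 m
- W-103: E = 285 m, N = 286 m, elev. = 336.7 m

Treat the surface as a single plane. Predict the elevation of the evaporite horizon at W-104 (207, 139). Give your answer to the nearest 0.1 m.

Two edge vectors: W-101→W-102 = (-106, -244, -25.1), W-101→W-103 = (-112, 22, -63).
Normal n = (W-101→W-102) × (W-101→W-103) = (15924.2, -3866.8, -29660).
So ∂z/∂E = −n_x/n_z = 0.53689 and ∂z/∂N = −n_y/n_z = −0.13037.
Intercept c from W-101: 399.7 − 213.15 + 34.42 = 220.97.
At (207, 139): z = 111.1 − 18.1 + 220.97 = 314.0 m.

314.0 m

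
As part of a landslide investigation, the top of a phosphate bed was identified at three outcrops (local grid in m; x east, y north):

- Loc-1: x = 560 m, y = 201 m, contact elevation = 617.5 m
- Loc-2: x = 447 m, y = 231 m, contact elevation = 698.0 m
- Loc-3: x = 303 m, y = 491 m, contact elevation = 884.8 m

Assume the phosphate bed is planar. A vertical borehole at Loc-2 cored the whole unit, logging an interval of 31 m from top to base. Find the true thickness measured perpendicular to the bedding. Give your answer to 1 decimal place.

25.2 m

Two edge vectors: Loc-1→Loc-2 = (-113, 30, 80.5), Loc-1→Loc-3 = (-257, 290, 267.3).
Normal n = (Loc-1→Loc-2) × (Loc-1→Loc-3) = (-15326, 9516.4, -25060).
So ∂z/∂x = −n_x/n_z = −0.61157 and ∂z/∂y = −n_y/n_z = 0.37974.
|∇z| = √(a²+b²) = 0.71988, so dip δ = arctan(0.71988) = 35.75°.
True thickness = vertical thickness × cos δ = 31 × cos 35.75° = 25.2 m.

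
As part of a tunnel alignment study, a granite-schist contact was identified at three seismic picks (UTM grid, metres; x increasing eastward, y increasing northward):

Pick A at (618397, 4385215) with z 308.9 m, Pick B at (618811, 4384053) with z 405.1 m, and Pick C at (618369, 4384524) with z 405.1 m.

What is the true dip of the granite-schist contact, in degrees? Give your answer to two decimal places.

Let the plane be z = a·x + b·y + c.
Pick B−Pick A: 414a − 1162b = 96.2;  Pick C−Pick A: −28a − 691b = 96.2.
Solving gives a = −0.14221, b = −0.13346.
Gradient magnitude |∇z| = √(a² + b²) = √(0.02022 + 0.01781) = 0.19503.
True dip = arctan(0.19503) = 11.04°, dipping toward NE (azimuth ≈ 047°).

11.04°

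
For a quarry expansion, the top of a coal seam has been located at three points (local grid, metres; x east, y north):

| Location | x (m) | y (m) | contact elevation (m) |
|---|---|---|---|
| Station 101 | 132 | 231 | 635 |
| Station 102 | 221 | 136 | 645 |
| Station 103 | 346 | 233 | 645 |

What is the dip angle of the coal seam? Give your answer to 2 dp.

Let the plane be z = a·x + b·y + c.
Station 102−Station 101: 89a − 95b = 10;  Station 103−Station 101: 214a + 2b = 10.
Solving gives a = 0.04730, b = −0.06095.
Gradient magnitude |∇z| = √(a² + b²) = √(0.00224 + 0.00372) = 0.07715.
True dip = arctan(0.07715) = 4.41°, dipping toward NW (azimuth ≈ 322°).

4.41°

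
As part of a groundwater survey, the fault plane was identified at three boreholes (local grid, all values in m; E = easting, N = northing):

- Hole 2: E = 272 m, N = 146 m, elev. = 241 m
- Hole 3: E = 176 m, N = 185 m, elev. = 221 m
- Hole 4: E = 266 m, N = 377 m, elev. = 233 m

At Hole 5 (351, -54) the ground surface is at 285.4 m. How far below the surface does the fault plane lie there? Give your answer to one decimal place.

Let the plane be z = a·E + b·N + c.
Hole 3−Hole 2: −96a + 39b = −20;  Hole 4−Hole 2: −6a + 231b = −8.
Solving gives a = 0.19634, b = −0.02953.
Then c = 241 − a·272 − b·146 = 191.91.
At (351, -54): z_contact = 68.91 + 1.59 + 191.91 = 262.42 m.
Depth below ground = 285.4 − 262.42 = 23.0 m.

23.0 m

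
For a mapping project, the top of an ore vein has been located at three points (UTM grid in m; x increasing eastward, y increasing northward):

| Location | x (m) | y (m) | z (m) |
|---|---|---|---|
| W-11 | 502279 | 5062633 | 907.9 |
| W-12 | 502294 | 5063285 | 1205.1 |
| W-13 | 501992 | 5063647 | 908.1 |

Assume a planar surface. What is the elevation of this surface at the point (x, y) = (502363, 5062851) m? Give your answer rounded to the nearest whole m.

Two edge vectors: W-11→W-12 = (15, 652, 297.2), W-11→W-13 = (-287, 1014, 0.2).
Normal n = (W-11→W-12) × (W-11→W-13) = (-301230.4, -85299.4, 202334).
So ∂z/∂x = −n_x/n_z = 1.48877796 and ∂z/∂y = −n_y/n_z = 0.42157719.
Intercept c from W-11: 907.9 − 747781.91 − 2134290.62 = −2881164.62.
At (502363, 5062851): z = 747907.0 + 2134382.5 − 2881164.62 = 1124.9 m.

1125 m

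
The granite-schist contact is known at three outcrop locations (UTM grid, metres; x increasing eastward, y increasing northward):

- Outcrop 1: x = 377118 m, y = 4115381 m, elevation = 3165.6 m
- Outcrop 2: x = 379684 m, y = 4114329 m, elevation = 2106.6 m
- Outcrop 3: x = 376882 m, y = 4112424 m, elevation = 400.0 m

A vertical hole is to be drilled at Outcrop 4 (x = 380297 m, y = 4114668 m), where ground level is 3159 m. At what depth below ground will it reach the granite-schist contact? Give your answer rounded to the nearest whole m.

Let the plane be z = a·x + b·y + c.
Outcrop 2−Outcrop 1: 2566a − 1052b = −1059;  Outcrop 3−Outcrop 1: −236a − 2957b = −2765.6.
Solving gives a = −0.02833763, b = 0.93753388.
Then c = 3165.6 − a·377118 − b·4115381 = −3844456.88.
At (380297, 4114668): z_contact = −10776.7 + 3857640.7 − 3844456.88 = 2407.1 m.
Depth below ground = 3159 − 2407.1 = 752 m.

752 m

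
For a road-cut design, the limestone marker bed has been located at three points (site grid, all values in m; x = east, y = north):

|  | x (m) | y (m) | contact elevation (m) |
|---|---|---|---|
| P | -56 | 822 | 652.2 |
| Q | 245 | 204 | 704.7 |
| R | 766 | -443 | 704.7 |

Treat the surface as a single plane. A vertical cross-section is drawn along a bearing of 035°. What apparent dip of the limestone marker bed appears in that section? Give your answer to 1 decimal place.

18.2°

Two edge vectors: P→Q = (301, -618, 52.5), P→R = (822, -1265, 52.5).
Normal n = (P→Q) × (P→R) = (33967.5, 27352.5, 127231).
So ∂z/∂x = −n_x/n_z = −0.26698 and ∂z/∂y = −n_y/n_z = −0.21498.
Unit vector along 035° is (sin 35°, cos 35°) = (0.5736, 0.8192).
Slope in that direction = a·(0.5736) + b·(0.8192) = −0.32923.
Apparent dip = arctan|0.32923| = 18.2° (true dip is 18.9°, so apparent ≤ true as expected).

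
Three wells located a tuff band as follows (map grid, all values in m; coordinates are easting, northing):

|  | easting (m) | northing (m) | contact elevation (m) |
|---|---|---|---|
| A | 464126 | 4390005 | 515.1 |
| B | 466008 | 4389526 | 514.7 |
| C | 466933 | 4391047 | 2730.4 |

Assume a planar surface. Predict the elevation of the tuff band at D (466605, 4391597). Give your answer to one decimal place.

Two edge vectors: A→B = (1882, -479, -0.4), A→C = (2807, 1042, 2215.3).
Normal n = (A→B) × (A→C) = (-1060711.9, -4170317.4, 3305597).
So ∂z/∂easting = −n_x/n_z = 0.320883610 and ∂z/∂northing = −n_y/n_z = 1.261592808.
Intercept c from A: 515.1 − 148930.43 − 5538398.73 = −5686814.06.
At (466605, 4391597): z = 149725.9 + 5540407.2 − 5686814.06 = 3319.0 m.

3319.0 m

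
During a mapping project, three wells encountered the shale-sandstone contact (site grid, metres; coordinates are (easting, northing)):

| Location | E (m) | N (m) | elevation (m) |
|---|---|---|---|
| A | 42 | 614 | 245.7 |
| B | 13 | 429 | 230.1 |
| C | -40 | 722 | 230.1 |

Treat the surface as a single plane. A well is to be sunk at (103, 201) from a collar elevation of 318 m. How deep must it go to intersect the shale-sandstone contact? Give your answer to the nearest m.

Two edge vectors: A→B = (-29, -185, -15.6), A→C = (-82, 108, -15.6).
Normal n = (A→B) × (A→C) = (4570.8, 826.8, -18302).
So ∂z/∂E = −n_x/n_z = 0.24974 and ∂z/∂N = −n_y/n_z = 0.04518.
Intercept c from A: 245.7 − 10.49 − 27.74 = 207.47.
At (103, 201): z_contact = 25.7 + 9.1 + 207.47 = 242.3 m.
Depth below ground = 318 − 242.3 = 76 m.

76 m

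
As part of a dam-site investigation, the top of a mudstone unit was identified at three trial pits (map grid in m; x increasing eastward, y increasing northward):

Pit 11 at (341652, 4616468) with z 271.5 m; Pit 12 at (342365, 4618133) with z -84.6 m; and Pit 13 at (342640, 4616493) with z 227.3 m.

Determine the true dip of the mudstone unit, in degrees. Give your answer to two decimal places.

11.36°

Let the plane be z = a·x + b·y + c.
Pit 12−Pit 11: 713a + 1665b = −356.1;  Pit 13−Pit 11: 988a + 25b = −44.2.
Solving gives a = −0.03976, b = −0.19685.
Gradient magnitude |∇z| = √(a² + b²) = √(0.00158 + 0.03875) = 0.20082.
True dip = arctan(0.20082) = 11.36°, dipping toward NNE (azimuth ≈ 011°).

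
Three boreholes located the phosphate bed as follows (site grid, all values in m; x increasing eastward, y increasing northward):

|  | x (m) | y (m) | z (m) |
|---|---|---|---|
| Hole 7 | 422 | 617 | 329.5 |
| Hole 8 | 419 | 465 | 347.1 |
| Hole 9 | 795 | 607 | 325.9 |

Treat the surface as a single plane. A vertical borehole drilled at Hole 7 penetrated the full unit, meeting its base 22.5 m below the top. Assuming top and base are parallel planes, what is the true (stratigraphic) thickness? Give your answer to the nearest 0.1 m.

22.3 m

Two edge vectors: Hole 7→Hole 8 = (-3, -152, 17.6), Hole 7→Hole 9 = (373, -10, -3.6).
Normal n = (Hole 7→Hole 8) × (Hole 7→Hole 9) = (723.2, 6554, 56726).
So ∂z/∂x = −n_x/n_z = −0.01275 and ∂z/∂y = −n_y/n_z = −0.11554.
|∇z| = √(a²+b²) = 0.11624, so dip δ = arctan(0.11624) = 6.63°.
True thickness = vertical thickness × cos δ = 22.5 × cos 6.63° = 22.3 m.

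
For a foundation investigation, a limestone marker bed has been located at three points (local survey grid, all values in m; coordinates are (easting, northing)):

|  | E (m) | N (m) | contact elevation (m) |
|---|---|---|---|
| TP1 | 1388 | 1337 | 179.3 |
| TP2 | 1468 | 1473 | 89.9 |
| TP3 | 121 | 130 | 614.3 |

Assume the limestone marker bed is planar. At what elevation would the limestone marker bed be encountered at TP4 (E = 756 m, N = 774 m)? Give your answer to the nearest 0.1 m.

Two edge vectors: TP1→TP2 = (80, 136, -89.4), TP1→TP3 = (-1267, -1207, 435).
Normal n = (TP1→TP2) × (TP1→TP3) = (-48745.8, 78469.8, 75752).
So ∂z/∂E = −n_x/n_z = 0.643492 and ∂z/∂N = −n_y/n_z = −1.035878.
Intercept c from TP1: 179.3 − 893.17 + 1384.97 = 671.10.
At (756, 774): z = 486.5 − 801.8 + 671.10 = 355.8 m.

355.8 m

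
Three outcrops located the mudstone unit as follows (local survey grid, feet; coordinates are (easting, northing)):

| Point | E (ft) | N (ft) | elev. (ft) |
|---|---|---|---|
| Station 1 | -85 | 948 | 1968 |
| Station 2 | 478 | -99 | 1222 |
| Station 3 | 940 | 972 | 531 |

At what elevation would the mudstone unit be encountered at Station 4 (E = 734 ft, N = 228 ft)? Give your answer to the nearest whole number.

Two edge vectors: Station 1→Station 2 = (563, -1047, -746), Station 1→Station 3 = (1025, 24, -1437).
Normal n = (Station 1→Station 2) × (Station 1→Station 3) = (1522443, 44381, 1086687).
So ∂z/∂E = −n_x/n_z = −1.40099 and ∂z/∂N = −n_y/n_z = −0.04084.
Intercept c from Station 1: 1968 − 119.08 + 38.72 = 1887.63.
At (734, 228): z = −1028.3 − 9.3 + 1887.63 = 850.0 ft.

850 ft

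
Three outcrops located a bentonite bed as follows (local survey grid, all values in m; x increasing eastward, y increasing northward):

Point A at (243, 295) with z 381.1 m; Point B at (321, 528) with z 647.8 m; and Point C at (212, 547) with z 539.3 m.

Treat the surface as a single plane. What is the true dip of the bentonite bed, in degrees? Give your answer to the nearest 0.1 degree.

53.8°

Let the plane be z = a·x + b·y + c.
Point B−Point A: 78a + 233b = 266.7;  Point C−Point A: −31a + 252b = 158.2.
Solving gives a = 1.12905, b = 0.76667.
Gradient magnitude |∇z| = √(a² + b²) = √(1.27476 + 0.58778) = 1.36475.
True dip = arctan(1.36475) = 53.8°, dipping toward SW (azimuth ≈ 236°).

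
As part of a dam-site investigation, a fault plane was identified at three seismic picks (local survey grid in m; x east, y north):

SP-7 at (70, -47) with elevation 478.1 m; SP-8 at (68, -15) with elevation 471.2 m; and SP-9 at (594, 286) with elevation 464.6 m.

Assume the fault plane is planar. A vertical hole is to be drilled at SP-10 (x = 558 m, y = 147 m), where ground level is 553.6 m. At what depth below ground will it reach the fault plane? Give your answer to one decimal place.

63.8 m

Two edge vectors: SP-7→SP-8 = (-2, 32, -6.9), SP-7→SP-9 = (524, 333, -13.5).
Normal n = (SP-7→SP-8) × (SP-7→SP-9) = (1865.7, -3642.6, -17434).
So ∂z/∂x = −n_x/n_z = 0.10702 and ∂z/∂y = −n_y/n_z = −0.20894.
Intercept c from SP-7: 478.1 − 7.49 − 9.82 = 460.79.
At (558, 147): z_contact = 59.71 − 30.71 + 460.79 = 489.79 m.
Depth below ground = 553.6 − 489.79 = 63.8 m.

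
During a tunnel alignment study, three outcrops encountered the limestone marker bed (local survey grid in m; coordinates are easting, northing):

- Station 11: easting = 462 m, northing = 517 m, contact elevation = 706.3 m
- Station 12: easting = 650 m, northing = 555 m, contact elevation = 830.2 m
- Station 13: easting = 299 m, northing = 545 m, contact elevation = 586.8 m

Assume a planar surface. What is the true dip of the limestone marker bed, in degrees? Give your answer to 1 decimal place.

36.0°

Two edge vectors: Station 11→Station 12 = (188, 38, 123.9), Station 11→Station 13 = (-163, 28, -119.5).
Normal n = (Station 11→Station 12) × (Station 11→Station 13) = (-8010.2, 2270.3, 11458).
So ∂z/∂easting = −n_x/n_z = 0.69909 and ∂z/∂northing = −n_y/n_z = −0.19814.
Gradient magnitude |∇z| = √(a² + b²) = √(0.48873 + 0.03926) = 0.72663.
True dip = arctan(0.72663) = 36.0°, dipping toward WNW (azimuth ≈ 286°).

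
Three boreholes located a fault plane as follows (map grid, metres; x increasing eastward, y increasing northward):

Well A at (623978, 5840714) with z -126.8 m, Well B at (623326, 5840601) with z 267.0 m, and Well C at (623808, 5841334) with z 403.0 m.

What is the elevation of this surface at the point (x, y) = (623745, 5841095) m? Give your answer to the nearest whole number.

291 m

Two edge vectors: Well A→Well B = (-652, -113, 393.8), Well A→Well C = (-170, 620, 529.8).
Normal n = (Well A→Well B) × (Well A→Well C) = (-304023.4, 278483.6, -423450).
So ∂z/∂x = −n_x/n_z = −0.71796765 and ∂z/∂y = −n_y/n_z = 0.65765403.
Intercept c from Well A: -126.8 + 447996.02 − 3841169.11 = −3393299.90.
At (623745, 5841095): z = −447828.7 + 3841419.7 − 3393299.90 = 291.1 m.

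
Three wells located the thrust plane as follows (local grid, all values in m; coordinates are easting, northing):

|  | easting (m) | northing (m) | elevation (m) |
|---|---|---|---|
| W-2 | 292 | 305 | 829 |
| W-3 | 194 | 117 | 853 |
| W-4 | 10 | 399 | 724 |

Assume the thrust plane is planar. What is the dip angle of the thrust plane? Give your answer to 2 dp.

Two edge vectors: W-2→W-3 = (-98, -188, 24), W-2→W-4 = (-282, 94, -105).
Normal n = (W-2→W-3) × (W-2→W-4) = (17484, -17058, -62228).
So ∂z/∂easting = −n_x/n_z = 0.28097 and ∂z/∂northing = −n_y/n_z = −0.27412.
Gradient magnitude |∇z| = √(a² + b²) = √(0.07894 + 0.07514) = 0.39254.
True dip = arctan(0.39254) = 21.43°, dipping toward NW (azimuth ≈ 314°).

21.43°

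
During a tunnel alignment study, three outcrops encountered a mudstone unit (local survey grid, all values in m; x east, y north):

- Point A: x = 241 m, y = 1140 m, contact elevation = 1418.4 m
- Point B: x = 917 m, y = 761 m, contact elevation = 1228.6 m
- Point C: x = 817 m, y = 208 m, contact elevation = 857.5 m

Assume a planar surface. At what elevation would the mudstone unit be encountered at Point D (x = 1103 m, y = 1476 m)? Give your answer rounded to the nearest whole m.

1713 m

Let the plane be z = a·x + b·y + c.
Point B−Point A: 676a − 379b = −189.8;  Point C−Point A: 576a − 932b = −560.9.
Solving gives a = 0.08668, b = 0.65539.
Then c = 1418.4 − a·241 − b·1140 = 650.36.
At (1103, 1476): z = 95.6 + 967.4 + 650.36 = 1713.3 m.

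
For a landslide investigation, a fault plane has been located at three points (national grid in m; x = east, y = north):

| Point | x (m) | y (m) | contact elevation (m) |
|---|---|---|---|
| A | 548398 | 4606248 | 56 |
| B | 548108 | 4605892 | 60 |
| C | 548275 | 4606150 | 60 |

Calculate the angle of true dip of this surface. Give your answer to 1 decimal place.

Let the plane be z = a·x + b·y + c.
B−A: −290a − 356b = 4;  C−A: −123a − 98b = 4.
Solving gives a = −0.06715, b = 0.04347.
Gradient magnitude |∇z| = √(a² + b²) = √(0.00451 + 0.00189) = 0.07999.
True dip = arctan(0.07999) = 4.6°, dipping toward ESE (azimuth ≈ 123°).

4.6°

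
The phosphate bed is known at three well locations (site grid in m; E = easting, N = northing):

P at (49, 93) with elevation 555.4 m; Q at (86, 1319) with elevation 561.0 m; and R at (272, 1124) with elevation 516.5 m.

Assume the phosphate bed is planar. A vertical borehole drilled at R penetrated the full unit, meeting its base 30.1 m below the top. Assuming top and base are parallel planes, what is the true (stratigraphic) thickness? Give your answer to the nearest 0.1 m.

29.3 m

Let the plane be z = a·E + b·N + c.
Q−P: 37a + 1226b = 5.6;  R−P: 223a + 1031b = −38.9.
Solving gives a = −0.22727, b = 0.01143.
|∇z| = √(a²+b²) = 0.22755, so dip δ = arctan(0.22755) = 12.82°.
True thickness = vertical thickness × cos δ = 30.1 × cos 12.82° = 29.3 m.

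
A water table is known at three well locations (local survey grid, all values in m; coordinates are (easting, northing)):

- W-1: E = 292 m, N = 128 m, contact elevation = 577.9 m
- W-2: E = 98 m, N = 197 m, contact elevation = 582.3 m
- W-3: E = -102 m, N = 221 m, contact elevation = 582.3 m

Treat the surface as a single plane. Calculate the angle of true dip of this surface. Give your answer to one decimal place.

5.5°

Two edge vectors: W-1→W-2 = (-194, 69, 4.4), W-1→W-3 = (-394, 93, 4.4).
Normal n = (W-1→W-2) × (W-1→W-3) = (-105.6, -880, 9144).
So ∂z/∂E = −n_x/n_z = 0.01155 and ∂z/∂N = −n_y/n_z = 0.09624.
Gradient magnitude |∇z| = √(a² + b²) = √(0.00013 + 0.00926) = 0.09693.
True dip = arctan(0.09693) = 5.5°, dipping toward S (azimuth ≈ 187°).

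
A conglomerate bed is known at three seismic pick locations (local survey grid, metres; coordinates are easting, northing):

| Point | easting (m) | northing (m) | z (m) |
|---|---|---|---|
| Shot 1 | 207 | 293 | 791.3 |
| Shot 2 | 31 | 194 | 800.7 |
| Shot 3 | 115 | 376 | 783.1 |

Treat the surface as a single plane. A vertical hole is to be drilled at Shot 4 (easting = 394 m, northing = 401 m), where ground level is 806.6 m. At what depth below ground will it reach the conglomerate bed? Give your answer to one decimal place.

25.6 m

Let the plane be z = a·easting + b·northing + c.
Shot 2−Shot 1: −176a − 99b = 9.4;  Shot 3−Shot 1: −92a + 83b = −8.2.
Solving gives a = 0.00133, b = −0.09732.
Then c = 791.3 − a·207 − b·293 = 819.54.
At (394, 401): z_contact = 0.52 − 39.02 + 819.54 = 781.04 m.
Depth below ground = 806.6 − 781.04 = 25.6 m.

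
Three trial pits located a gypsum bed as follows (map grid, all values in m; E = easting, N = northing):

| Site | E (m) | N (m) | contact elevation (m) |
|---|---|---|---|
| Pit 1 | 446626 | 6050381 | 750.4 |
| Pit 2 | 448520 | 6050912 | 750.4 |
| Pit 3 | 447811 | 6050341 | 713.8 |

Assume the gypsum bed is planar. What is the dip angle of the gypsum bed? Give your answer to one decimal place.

5.8°

Two edge vectors: Pit 1→Pit 2 = (1894, 531, 0), Pit 1→Pit 3 = (1185, -40, -36.6).
Normal n = (Pit 1→Pit 2) × (Pit 1→Pit 3) = (-19434.6, 69320.4, -704995).
So ∂z/∂E = −n_x/n_z = −0.02757 and ∂z/∂N = −n_y/n_z = 0.09833.
Gradient magnitude |∇z| = √(a² + b²) = √(0.00076 + 0.00967) = 0.10212.
True dip = arctan(0.10212) = 5.8°, dipping toward SSE (azimuth ≈ 164°).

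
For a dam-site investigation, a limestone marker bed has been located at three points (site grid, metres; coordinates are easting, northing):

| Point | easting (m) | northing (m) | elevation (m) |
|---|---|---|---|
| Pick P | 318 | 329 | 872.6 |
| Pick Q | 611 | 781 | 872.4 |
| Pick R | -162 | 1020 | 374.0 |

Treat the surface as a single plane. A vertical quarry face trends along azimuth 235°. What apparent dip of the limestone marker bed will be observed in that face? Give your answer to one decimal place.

13.5°

Two edge vectors: Pick P→Pick Q = (293, 452, -0.2), Pick P→Pick R = (-480, 691, -498.6).
Normal n = (Pick P→Pick Q) × (Pick P→Pick R) = (-225229, 146185.8, 419423).
So ∂z/∂easting = −n_x/n_z = 0.53700 and ∂z/∂northing = −n_y/n_z = −0.34854.
Unit vector along 235° is (sin 235°, cos 235°) = (-0.8192, -0.5736).
Slope in that direction = a·(-0.8192) + b·(-0.5736) = −0.23997.
Apparent dip = arctan|0.23997| = 13.5° (true dip is 32.6°, so apparent ≤ true as expected).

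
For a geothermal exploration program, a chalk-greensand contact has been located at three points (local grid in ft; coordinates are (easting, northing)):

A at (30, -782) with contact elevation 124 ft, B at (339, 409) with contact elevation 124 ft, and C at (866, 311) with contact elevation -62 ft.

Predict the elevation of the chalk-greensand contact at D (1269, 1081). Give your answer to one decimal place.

Two edge vectors: A→B = (309, 1191, 0), A→C = (836, 1093, -186).
Normal n = (A→B) × (A→C) = (-221526, 57474, -657939).
So ∂z/∂E = −n_x/n_z = −0.336697 and ∂z/∂N = −n_y/n_z = 0.087355.
Intercept c from A: 124 + 10.10 + 68.31 = 202.41.
At (1269, 1081): z = −427.3 + 94.4 + 202.41 = -130.4 ft.

-130.4 ft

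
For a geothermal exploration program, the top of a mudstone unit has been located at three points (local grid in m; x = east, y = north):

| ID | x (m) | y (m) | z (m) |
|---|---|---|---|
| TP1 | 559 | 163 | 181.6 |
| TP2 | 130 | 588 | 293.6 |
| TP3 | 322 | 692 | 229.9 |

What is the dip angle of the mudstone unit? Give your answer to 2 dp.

Let the plane be z = a·x + b·y + c.
TP2−TP1: −429a + 425b = 112;  TP3−TP1: −237a + 529b = 48.3.
Solving gives a = −0.30678, b = −0.04614.
Gradient magnitude |∇z| = √(a² + b²) = √(0.09411 + 0.00213) = 0.31023.
True dip = arctan(0.31023) = 17.24°, dipping toward E (azimuth ≈ 081°).

17.24°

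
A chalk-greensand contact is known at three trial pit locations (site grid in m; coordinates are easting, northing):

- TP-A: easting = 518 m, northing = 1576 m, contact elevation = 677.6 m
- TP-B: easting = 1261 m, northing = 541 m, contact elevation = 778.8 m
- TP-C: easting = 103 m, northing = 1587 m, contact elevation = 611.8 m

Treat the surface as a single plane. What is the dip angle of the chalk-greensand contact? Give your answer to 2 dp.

Two edge vectors: TP-A→TP-B = (743, -1035, 101.2), TP-A→TP-C = (-415, 11, -65.8).
Normal n = (TP-A→TP-B) × (TP-A→TP-C) = (66989.8, 6891.4, -421352).
So ∂z/∂easting = −n_x/n_z = 0.15899 and ∂z/∂northing = −n_y/n_z = 0.01636.
Gradient magnitude |∇z| = √(a² + b²) = √(0.02528 + 0.00027) = 0.15983.
True dip = arctan(0.15983) = 9.08°, dipping toward W (azimuth ≈ 264°).

9.08°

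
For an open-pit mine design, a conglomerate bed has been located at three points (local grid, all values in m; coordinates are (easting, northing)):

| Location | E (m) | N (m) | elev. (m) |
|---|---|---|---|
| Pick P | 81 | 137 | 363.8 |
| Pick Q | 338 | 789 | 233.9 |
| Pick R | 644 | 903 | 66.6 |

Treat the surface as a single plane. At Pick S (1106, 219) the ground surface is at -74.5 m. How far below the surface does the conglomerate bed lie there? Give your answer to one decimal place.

127.8 m

Let the plane be z = a·E + b·N + c.
Pick Q−Pick P: 257a + 652b = −129.9;  Pick R−Pick P: 563a + 766b = −297.2.
Solving gives a = −0.553838, b = 0.019074.
Then c = 363.8 − a·81 − b·137 = 406.05.
At (1106, 219): z_contact = −612.54 + 4.18 + 406.05 = -202.32 m.
Depth below ground = -74.5 − (-202.32) = 127.8 m.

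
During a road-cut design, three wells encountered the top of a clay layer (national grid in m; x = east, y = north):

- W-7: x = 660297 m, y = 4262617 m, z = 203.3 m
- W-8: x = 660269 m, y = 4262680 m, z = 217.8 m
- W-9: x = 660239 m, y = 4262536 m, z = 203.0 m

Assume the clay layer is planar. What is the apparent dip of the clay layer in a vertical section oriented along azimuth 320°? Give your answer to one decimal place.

Let the plane be z = a·x + b·y + c.
W-8−W-7: −28a + 63b = 14.5;  W-9−W-7: −58a − 81b = −0.3.
Solving gives a = −0.19514, b = 0.14343.
Unit vector along 320° is (sin 320°, cos 320°) = (-0.6428, 0.7660).
Slope in that direction = a·(-0.6428) + b·(0.7660) = 0.23531.
Apparent dip = arctan|0.23531| = 13.2° (true dip is 13.6°, so apparent ≤ true as expected).

13.2°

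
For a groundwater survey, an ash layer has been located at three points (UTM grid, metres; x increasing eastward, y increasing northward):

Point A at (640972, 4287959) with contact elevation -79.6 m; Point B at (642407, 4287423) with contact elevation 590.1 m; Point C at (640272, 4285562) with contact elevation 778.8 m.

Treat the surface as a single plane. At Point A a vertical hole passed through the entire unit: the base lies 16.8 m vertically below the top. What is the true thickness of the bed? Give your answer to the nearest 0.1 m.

Two edge vectors: Point A→Point B = (1435, -536, 669.7), Point A→Point C = (-700, -2397, 858.4).
Normal n = (Point A→Point B) × (Point A→Point C) = (1145168.5, -1700594, -3814895).
So ∂z/∂x = −n_x/n_z = 0.30018 and ∂z/∂y = −n_y/n_z = −0.44578.
|∇z| = √(a²+b²) = 0.53743, so dip δ = arctan(0.53743) = 28.25°.
True thickness = vertical thickness × cos δ = 16.8 × cos 28.25° = 14.8 m.

14.8 m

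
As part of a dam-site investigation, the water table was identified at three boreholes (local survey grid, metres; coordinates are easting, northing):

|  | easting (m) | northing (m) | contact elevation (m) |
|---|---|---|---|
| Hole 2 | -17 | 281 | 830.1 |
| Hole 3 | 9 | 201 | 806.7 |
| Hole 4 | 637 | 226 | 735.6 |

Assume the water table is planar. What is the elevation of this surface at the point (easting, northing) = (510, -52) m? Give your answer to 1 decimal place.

Two edge vectors: Hole 2→Hole 3 = (26, -80, -23.4), Hole 2→Hole 4 = (654, -55, -94.5).
Normal n = (Hole 2→Hole 3) × (Hole 2→Hole 4) = (6273, -12846.6, 50890).
So ∂z/∂easting = −n_x/n_z = −0.12327 and ∂z/∂northing = −n_y/n_z = 0.25244.
Intercept c from Hole 2: 830.1 − 2.10 − 70.94 = 757.07.
At (510, -52): z = −62.9 − 13.1 + 757.07 = 681.1 m.

681.1 m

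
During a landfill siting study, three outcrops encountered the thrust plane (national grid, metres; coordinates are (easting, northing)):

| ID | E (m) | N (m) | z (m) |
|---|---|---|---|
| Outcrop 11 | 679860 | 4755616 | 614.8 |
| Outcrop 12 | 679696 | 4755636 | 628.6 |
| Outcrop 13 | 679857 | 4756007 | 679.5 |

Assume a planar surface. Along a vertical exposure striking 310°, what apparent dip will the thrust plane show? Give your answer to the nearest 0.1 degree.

8.8°

Two edge vectors: Outcrop 11→Outcrop 12 = (-164, 20, 13.8), Outcrop 11→Outcrop 13 = (-3, 391, 64.7).
Normal n = (Outcrop 11→Outcrop 12) × (Outcrop 11→Outcrop 13) = (-4101.8, 10569.4, -64064).
So ∂z/∂E = −n_x/n_z = −0.06403 and ∂z/∂N = −n_y/n_z = 0.16498.
Unit vector along 310° is (sin 310°, cos 310°) = (-0.7660, 0.6428).
Slope in that direction = a·(-0.7660) + b·(0.6428) = 0.15510.
Apparent dip = arctan|0.15510| = 8.8° (true dip is 10.0°, so apparent ≤ true as expected).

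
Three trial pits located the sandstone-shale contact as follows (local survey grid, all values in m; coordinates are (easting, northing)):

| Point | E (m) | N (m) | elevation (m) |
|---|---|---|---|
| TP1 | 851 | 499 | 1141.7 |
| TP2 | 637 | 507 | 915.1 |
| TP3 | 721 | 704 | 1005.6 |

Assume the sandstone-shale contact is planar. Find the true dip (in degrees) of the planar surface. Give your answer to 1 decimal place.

Let the plane be z = a·E + b·N + c.
TP2−TP1: −214a + 8b = −226.6;  TP3−TP1: −130a + 205b = −136.1.
Solving gives a = 1.05917, b = 0.00777.
Gradient magnitude |∇z| = √(a² + b²) = √(1.12184 + 0.00006) = 1.05920.
True dip = arctan(1.05920) = 46.6°, dipping toward W (azimuth ≈ 270°).

46.6°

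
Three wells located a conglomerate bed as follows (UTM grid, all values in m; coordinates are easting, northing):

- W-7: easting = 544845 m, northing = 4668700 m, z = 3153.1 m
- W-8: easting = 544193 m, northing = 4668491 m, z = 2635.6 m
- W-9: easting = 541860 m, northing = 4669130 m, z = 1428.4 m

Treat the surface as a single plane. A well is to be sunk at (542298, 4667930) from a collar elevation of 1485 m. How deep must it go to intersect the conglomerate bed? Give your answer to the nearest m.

332 m

Let the plane be z = a·easting + b·northing + c.
W-8−W-7: −652a − 209b = −517.5;  W-9−W-7: −2985a + 430b = −1724.7.
Solving gives a = 0.64473698, b = 0.46474395.
Then c = 3153.1 − a·544845 − b·4668700 = −2517878.71.
At (542298, 4667930): z_contact = 349639.6 + 2169392.2 − 2517878.71 = 1153.1 m.
Depth below ground = 1485 − 1153.1 = 332 m.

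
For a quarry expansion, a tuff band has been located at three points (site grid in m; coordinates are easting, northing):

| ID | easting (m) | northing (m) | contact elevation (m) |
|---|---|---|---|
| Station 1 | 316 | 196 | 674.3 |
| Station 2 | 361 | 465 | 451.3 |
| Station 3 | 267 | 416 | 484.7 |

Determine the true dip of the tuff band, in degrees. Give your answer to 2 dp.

40.27°

Let the plane be z = a·easting + b·northing + c.
Station 2−Station 1: 45a + 269b = −223;  Station 3−Station 1: −49a + 220b = −189.6.
Solving gives a = 0.08416, b = −0.84307.
Gradient magnitude |∇z| = √(a² + b²) = √(0.00708 + 0.71077) = 0.84726.
True dip = arctan(0.84726) = 40.27°, dipping toward N (azimuth ≈ 354°).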